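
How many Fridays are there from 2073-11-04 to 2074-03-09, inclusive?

18 Fridays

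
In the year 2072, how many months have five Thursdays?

A month has five Thursdays exactly when Thursday falls within its first (length − 28) days.
Jan: 31 days, starts Fri → 5 of Fri, Sat, Sun
Feb: 29 days, starts Mon → 5 of Mon
Mar: 31 days, starts Tue → 5 of Tue, Wed, Thu ✓
Apr: 30 days, starts Fri → 5 of Fri, Sat
May: 31 days, starts Sun → 5 of Sun, Mon, Tue
Jun: 30 days, starts Wed → 5 of Wed, Thu ✓
Jul: 31 days, starts Fri → 5 of Fri, Sat, Sun
Aug: 31 days, starts Mon → 5 of Mon, Tue, Wed
Sep: 30 days, starts Thu → 5 of Thu, Fri ✓
Oct: 31 days, starts Sat → 5 of Sat, Sun, Mon
Nov: 30 days, starts Tue → 5 of Tue, Wed
Dec: 31 days, starts Thu → 5 of Thu, Fri, Sat ✓
Months with five Thursdays: Mar, Jun, Sep, Dec.

4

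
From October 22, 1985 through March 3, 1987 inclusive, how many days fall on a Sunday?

71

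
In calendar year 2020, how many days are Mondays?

2020-01-01 is a Wednesday.
From 2020-01-01 to 2020-12-31 is 366 days inclusive.
366 = 7 × 52 + 2, so there are 52 full weeks plus 2 extra days.
Each full week contributes one Monday: 52 so far.
The 2 extra days are Wednesday, Thursday — none qualify.
Total: 52 + 0 = 52.

52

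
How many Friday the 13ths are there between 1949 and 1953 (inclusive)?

Friday-the-13ths by year:
1949: May
1950: Jan, Oct
1951: Apr, Jul
1952: Jun
1953: Feb, Mar, Nov

9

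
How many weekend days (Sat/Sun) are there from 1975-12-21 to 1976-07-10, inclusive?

1975-12-21 is a Sunday.
The range spans 203 days (inclusive of both endpoints).
203 = 7 × 29, so the span is exactly 29 full weeks.
Each full week contributes 2 weekend days (Sat, Sun): 29 × 2 = 58.
Total: 58.

58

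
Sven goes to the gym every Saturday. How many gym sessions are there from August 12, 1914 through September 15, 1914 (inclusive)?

5 Saturdays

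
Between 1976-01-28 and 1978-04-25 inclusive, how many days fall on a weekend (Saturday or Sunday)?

1976-01-28 is a Wednesday.
The range spans 819 days (inclusive of both endpoints).
819 = 7 × 117, so the span is exactly 117 full weeks.
Each full week contributes 2 weekend days (Sat, Sun): 117 × 2 = 234.

234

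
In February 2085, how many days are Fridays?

4

February 1, 2085 is a Thursday.
The range spans 28 days (inclusive of both endpoints).
28 = 7 × 4, so the span is exactly 4 full weeks.
Each full week contributes one Friday: 4 so far.
Total: 4.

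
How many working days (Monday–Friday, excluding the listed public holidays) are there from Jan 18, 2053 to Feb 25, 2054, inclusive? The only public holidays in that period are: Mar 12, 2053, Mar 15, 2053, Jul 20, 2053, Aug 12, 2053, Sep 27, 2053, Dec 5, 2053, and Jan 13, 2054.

284

Jan 18, 2053 is a Saturday.
The range spans 404 days (inclusive of both endpoints).
404 = 7 × 57 + 5, so there are 57 full weeks plus 5 extra days.
Each full week contributes 5 weekdays (Mon–Fri): 57 × 5 = 285.
The 5 extra days are Saturday, Sunday, Monday, Tuesday, Wednesday — 3 of them qualify.
Total: 285 + 3 = 288.
Holidays: Mar 12, 2053 (Wed); Mar 15, 2053 (Sat); Jul 20, 2053 (Sun); Aug 12, 2053 (Tue); Sep 27, 2053 (Sat); Dec 5, 2053 (Fri); Jan 13, 2054 (Tue).
4 of the 7 holidays fall on weekdays; the rest are weekends and were already excluded.
Business days: 288 − 4 = 284.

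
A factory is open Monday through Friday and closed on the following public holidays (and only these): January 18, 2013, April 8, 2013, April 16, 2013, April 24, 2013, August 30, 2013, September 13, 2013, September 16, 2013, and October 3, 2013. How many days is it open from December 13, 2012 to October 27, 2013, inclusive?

December 13, 2012 is a Thursday.
From December 13, 2012 to October 27, 2013 is 319 days inclusive.
319 = 7 × 45 + 4, so there are 45 full weeks plus 4 extra days.
Each full week contributes 5 weekdays (Mon–Fri): 45 × 5 = 225.
The 4 extra days are Thursday, Friday, Saturday, Sunday — 2 of them qualify.
Total: 225 + 2 = 227.
Holidays: January 18, 2013 (Fri); April 8, 2013 (Mon); April 16, 2013 (Tue); April 24, 2013 (Wed); August 30, 2013 (Fri); September 13, 2013 (Fri); September 16, 2013 (Mon); October 3, 2013 (Thu).
All 8 holidays fall on weekdays, so subtract 8.
Business days: 227 − 8 = 219.

219 business days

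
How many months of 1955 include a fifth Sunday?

4

A month has five Sundays exactly when Sunday falls within its first (length − 28) days.
Jan: 31 days, starts Sat → 5 of Sat, Sun, Mon ✓
Feb: 28 days, starts Tue → 5 of (none)
Mar: 31 days, starts Tue → 5 of Tue, Wed, Thu
Apr: 30 days, starts Fri → 5 of Fri, Sat
May: 31 days, starts Sun → 5 of Sun, Mon, Tue ✓
Jun: 30 days, starts Wed → 5 of Wed, Thu
Jul: 31 days, starts Fri → 5 of Fri, Sat, Sun ✓
Aug: 31 days, starts Mon → 5 of Mon, Tue, Wed
Sep: 30 days, starts Thu → 5 of Thu, Fri
Oct: 31 days, starts Sat → 5 of Sat, Sun, Mon ✓
Nov: 30 days, starts Tue → 5 of Tue, Wed
Dec: 31 days, starts Thu → 5 of Thu, Fri, Sat
Months with five Sundays: Jan, May, Jul, Oct.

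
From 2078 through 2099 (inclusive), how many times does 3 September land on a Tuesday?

Day of week of September 3 in each year:
2078: Sat, 2079: Sun, 2080: Tue ✓, 2081: Wed, 2082: Thu, 2083: Fri, 2084: Sun, 2085: Mon, 2086: Tue ✓, 2087: Wed, 2088: Fri, 2089: Sat, 2090: Sun, 2091: Mon, 2092: Wed, 2093: Thu, 2094: Fri, 2095: Sat, 2096: Mon, 2097: Tue ✓, 2098: Wed, 2099: Thu
Tuesdays: 2080, 2086, 2097.

3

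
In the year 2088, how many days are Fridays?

53

January 1, 2088 is a Thursday.
The range spans 366 days (inclusive of both endpoints).
366 = 7 × 52 + 2, so there are 52 full weeks plus 2 extra days.
Each full week contributes one Friday: 52 so far.
The 2 extra days are Thursday, Friday — 1 of them qualifies.
Total: 52 + 1 = 53.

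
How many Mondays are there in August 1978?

August 1, 1978 is a Tuesday.
From August 1, 1978 to August 31, 1978 is 31 days inclusive.
31 = 7 × 4 + 3, so there are 4 full weeks plus 3 extra days.
Each full week contributes one Monday: 4 so far.
The 3 extra days are Tue, Wed, Thu — none qualify.
Total: 4 + 0 = 4.

4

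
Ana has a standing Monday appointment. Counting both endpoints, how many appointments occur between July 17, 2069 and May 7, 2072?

July 17, 2069 is a Wednesday.
The range spans 1026 days (inclusive of both endpoints).
1026 = 7 × 146 + 4, so there are 146 full weeks plus 4 extra days.
Each full week contributes one Monday: 146 so far.
The 4 extra days are Wed, Thu, Fri, Sat — none qualify.
Total: 146 + 0 = 146.

146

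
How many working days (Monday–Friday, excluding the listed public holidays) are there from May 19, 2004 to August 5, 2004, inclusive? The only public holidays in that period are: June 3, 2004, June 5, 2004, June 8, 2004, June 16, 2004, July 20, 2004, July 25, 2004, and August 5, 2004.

May 19, 2004 is a Wednesday.
The range spans 79 days (inclusive of both endpoints).
79 = 7 × 11 + 2, so there are 11 full weeks plus 2 extra days.
Each full week contributes 5 weekdays (Mon–Fri): 11 × 5 = 55.
The 2 extra days are Wednesday, Thursday — 2 of them qualify.
Total: 55 + 2 = 57.
Holidays: June 3, 2004 (Thu); June 5, 2004 (Sat); June 8, 2004 (Tue); June 16, 2004 (Wed); July 20, 2004 (Tue); July 25, 2004 (Sun); August 5, 2004 (Thu).
5 of the 7 holidays fall on weekdays; the rest are weekends and were already excluded.
Business days: 57 − 5 = 52.

52 working days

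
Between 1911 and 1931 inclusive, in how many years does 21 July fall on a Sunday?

3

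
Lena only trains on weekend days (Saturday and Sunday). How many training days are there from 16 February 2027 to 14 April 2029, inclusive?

16 February 2027 is a Tuesday.
From 16 February 2027 to 14 April 2029 is 789 days inclusive.
789 = 7 × 112 + 5, so there are 112 full weeks plus 5 extra days.
Each full week contributes 2 weekend days (Sat, Sun): 112 × 2 = 224.
The 5 extra days are Tuesday, Wednesday, Thursday, Friday, Saturday — 1 of them qualifies.
Total: 224 + 1 = 225.

225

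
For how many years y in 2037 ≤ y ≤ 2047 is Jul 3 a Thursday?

1

Day of week of July 3 in each year:
2037: Fri, 2038: Sat, 2039: Sun, 2040: Tue, 2041: Wed, 2042: Thu ✓, 2043: Fri, 2044: Sun, 2045: Mon, 2046: Tue, 2047: Wed
Thursdays: 2042.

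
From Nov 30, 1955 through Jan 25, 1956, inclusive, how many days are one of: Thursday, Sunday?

Nov 30, 1955 is a Wednesday.
From Nov 30, 1955 to Jan 25, 1956 is 57 days inclusive.
57 = 7 × 8 + 1, so there are 8 full weeks plus 1 extra day.
Each full week contributes 2 days from the set (Thu, Sun): 8 × 2 = 16.
The 1 extra day is Wed — none qualify.
Total: 16 + 0 = 16.

16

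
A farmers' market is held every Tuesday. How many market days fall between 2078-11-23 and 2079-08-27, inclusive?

39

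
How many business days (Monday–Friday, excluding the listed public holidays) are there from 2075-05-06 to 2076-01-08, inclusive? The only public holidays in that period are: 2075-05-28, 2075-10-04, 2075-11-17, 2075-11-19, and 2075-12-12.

174

2075-05-06 is a Monday.
That's 248 days from start to end, counting both.
248 = 7 × 35 + 3, so there are 35 full weeks plus 3 extra days.
Each full week contributes 5 weekdays (Mon–Fri): 35 × 5 = 175.
The 3 extra days are Mon, Tue, Wed — 3 of them qualify.
Total: 175 + 3 = 178.
Holidays: 2075-05-28 (Tue); 2075-10-04 (Fri); 2075-11-17 (Sun); 2075-11-19 (Tue); 2075-12-12 (Thu).
4 of the 5 holidays fall on weekdays; the rest are weekends and were already excluded.
Business days: 178 − 4 = 174.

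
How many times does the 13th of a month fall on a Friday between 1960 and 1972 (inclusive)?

21

Friday-the-13ths by year:
1960: May
1961: Jan, Oct
1962: Apr, Jul
1963: Sep, Dec
1964: Mar, Nov
1965: Aug
1966: May
1967: Jan, Oct
1968: Sep, Dec
1969: Jun
1970: Feb, Mar, Nov
1971: Aug
1972: Oct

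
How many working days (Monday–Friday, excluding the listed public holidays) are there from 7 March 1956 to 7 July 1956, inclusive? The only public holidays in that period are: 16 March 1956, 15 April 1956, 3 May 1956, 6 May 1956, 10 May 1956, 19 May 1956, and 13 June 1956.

84 working days

7 March 1956 is a Wednesday.
That's 123 days from start to end, counting both.
123 = 7 × 17 + 4, so there are 17 full weeks plus 4 extra days.
Each full week contributes 5 weekdays (Mon–Fri): 17 × 5 = 85.
The 4 extra days are Wed, Thu, Fri, Sat — 3 of them qualify.
Total: 85 + 3 = 88.
Holidays: 16 March 1956 (Fri); 15 April 1956 (Sun); 3 May 1956 (Thu); 6 May 1956 (Sun); 10 May 1956 (Thu); 19 May 1956 (Sat); 13 June 1956 (Wed).
4 of the 7 holidays fall on weekdays; the rest are weekends and were already excluded.
Business days: 88 − 4 = 84.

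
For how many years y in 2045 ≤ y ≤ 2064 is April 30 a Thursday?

2

Day of week of April 30 in each year:
2045: Sun, 2046: Mon, 2047: Tue, 2048: Thu ✓, 2049: Fri, 2050: Sat, 2051: Sun, 2052: Tue, 2053: Wed, 2054: Thu ✓, 2055: Fri, 2056: Sun, 2057: Mon, 2058: Tue, 2059: Wed, 2060: Fri, 2061: Sat, 2062: Sun, 2063: Mon, 2064: Wed
Thursdays: 2048, 2054.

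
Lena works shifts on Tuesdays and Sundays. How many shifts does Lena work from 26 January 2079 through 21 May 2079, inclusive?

33

26 January 2079 is a Thursday.
That's 116 days from start to end, counting both.
116 = 7 × 16 + 4, so there are 16 full weeks plus 4 extra days.
Each full week contributes 2 days from the set (Tue, Sun): 16 × 2 = 32.
The 4 extra days are Thursday, Friday, Saturday, Sunday — 1 of them qualifies.
Total: 32 + 1 = 33.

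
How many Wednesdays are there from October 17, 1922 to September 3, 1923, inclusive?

October 17, 1922 is a Tuesday.
From October 17, 1922 to September 3, 1923 is 322 days inclusive.
322 = 7 × 46, so the span is exactly 46 full weeks.
Each full week contributes one Wednesday: 46 so far.

46 Wednesdays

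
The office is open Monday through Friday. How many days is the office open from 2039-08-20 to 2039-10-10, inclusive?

36

2039-08-20 is a Saturday.
The range spans 52 days (inclusive of both endpoints).
52 = 7 × 7 + 3, so there are 7 full weeks plus 3 extra days.
Each full week contributes 5 weekdays (Mon–Fri): 7 × 5 = 35.
The 3 extra days are Saturday, Sunday, Monday — 1 of them qualifies.
Total: 35 + 1 = 36.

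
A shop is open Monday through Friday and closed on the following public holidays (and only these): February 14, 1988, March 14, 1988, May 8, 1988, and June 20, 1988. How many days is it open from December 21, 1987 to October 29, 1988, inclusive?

223

December 21, 1987 is a Monday.
The range spans 314 days (inclusive of both endpoints).
314 = 7 × 44 + 6, so there are 44 full weeks plus 6 extra days.
Each full week contributes 5 weekdays (Mon–Fri): 44 × 5 = 220.
The 6 extra days are Mon, Tue, Wed, Thu, Fri, Sat — 5 of them qualify.
Total: 220 + 5 = 225.
Holidays: February 14, 1988 (Sun); March 14, 1988 (Mon); May 8, 1988 (Sun); June 20, 1988 (Mon).
2 of the 4 holidays fall on weekdays; the rest are weekends and were already excluded.
Business days: 225 − 2 = 223.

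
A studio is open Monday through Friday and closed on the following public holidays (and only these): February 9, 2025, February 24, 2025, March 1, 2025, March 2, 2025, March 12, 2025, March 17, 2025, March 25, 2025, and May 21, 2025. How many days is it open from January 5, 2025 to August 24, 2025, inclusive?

January 5, 2025 is a Sunday.
The range spans 232 days (inclusive of both endpoints).
232 = 7 × 33 + 1, so there are 33 full weeks plus 1 extra day.
Each full week contributes 5 weekdays (Mon–Fri): 33 × 5 = 165.
The 1 extra day is Sunday — none qualify.
Total: 165 + 0 = 165.
Holidays: February 9, 2025 (Sun); February 24, 2025 (Mon); March 1, 2025 (Sat); March 2, 2025 (Sun); March 12, 2025 (Wed); March 17, 2025 (Mon); March 25, 2025 (Tue); May 21, 2025 (Wed).
5 of the 8 holidays fall on weekdays; the rest are weekends and were already excluded.
Business days: 165 − 5 = 160.

160 business days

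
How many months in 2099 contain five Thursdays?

A month has five Thursdays exactly when Thursday falls within its first (length − 28) days.
Jan: 31 days, starts Thu → 5 of Thu, Fri, Sat ✓
Feb: 28 days, starts Sun → 5 of (none)
Mar: 31 days, starts Sun → 5 of Sun, Mon, Tue
Apr: 30 days, starts Wed → 5 of Wed, Thu ✓
May: 31 days, starts Fri → 5 of Fri, Sat, Sun
Jun: 30 days, starts Mon → 5 of Mon, Tue
Jul: 31 days, starts Wed → 5 of Wed, Thu, Fri ✓
Aug: 31 days, starts Sat → 5 of Sat, Sun, Mon
Sep: 30 days, starts Tue → 5 of Tue, Wed
Oct: 31 days, starts Thu → 5 of Thu, Fri, Sat ✓
Nov: 30 days, starts Sun → 5 of Sun, Mon
Dec: 31 days, starts Tue → 5 of Tue, Wed, Thu ✓
Months with five Thursdays: Jan, Apr, Jul, Oct, Dec.

5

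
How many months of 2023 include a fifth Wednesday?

4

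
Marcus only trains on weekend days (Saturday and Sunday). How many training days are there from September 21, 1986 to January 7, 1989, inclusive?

September 21, 1986 is a Sunday.
From September 21, 1986 to January 7, 1989 is 840 days inclusive.
840 = 7 × 120, so the span is exactly 120 full weeks.
Each full week contributes 2 weekend days (Sat, Sun): 120 × 2 = 240.

240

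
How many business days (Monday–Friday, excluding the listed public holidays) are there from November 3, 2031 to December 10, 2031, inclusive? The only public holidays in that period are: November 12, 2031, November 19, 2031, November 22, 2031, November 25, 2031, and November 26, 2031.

24

November 3, 2031 is a Monday.
That's 38 days from start to end, counting both.
38 = 7 × 5 + 3, so there are 5 full weeks plus 3 extra days.
Each full week contributes 5 weekdays (Mon–Fri): 5 × 5 = 25.
The 3 extra days are Monday, Tuesday, Wednesday — 3 of them qualify.
Total: 25 + 3 = 28.
Holidays: November 12, 2031 (Wed); November 19, 2031 (Wed); November 22, 2031 (Sat); November 25, 2031 (Tue); November 26, 2031 (Wed).
4 of the 5 holidays fall on weekdays; the rest are weekends and were already excluded.
Business days: 28 − 4 = 24.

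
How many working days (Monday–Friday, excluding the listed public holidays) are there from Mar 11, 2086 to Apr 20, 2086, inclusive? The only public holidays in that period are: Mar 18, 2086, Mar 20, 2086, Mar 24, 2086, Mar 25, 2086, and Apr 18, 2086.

26

Mar 11, 2086 is a Monday.
That's 41 days from start to end, counting both.
41 = 7 × 5 + 6, so there are 5 full weeks plus 6 extra days.
Each full week contributes 5 weekdays (Mon–Fri): 5 × 5 = 25.
The 6 extra days are Mon, Tue, Wed, Thu, Fri, Sat — 5 of them qualify.
Total: 25 + 5 = 30.
Holidays: Mar 18, 2086 (Mon); Mar 20, 2086 (Wed); Mar 24, 2086 (Sun); Mar 25, 2086 (Mon); Apr 18, 2086 (Thu).
4 of the 5 holidays fall on weekdays; the rest are weekends and were already excluded.
Business days: 30 − 4 = 26.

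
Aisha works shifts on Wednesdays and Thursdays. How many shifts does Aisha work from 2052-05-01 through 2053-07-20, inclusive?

128

2052-05-01 is a Wednesday.
That's 446 days from start to end, counting both.
446 = 7 × 63 + 5, so there are 63 full weeks plus 5 extra days.
Each full week contributes 2 days from the set (Wed, Thu): 63 × 2 = 126.
The 5 extra days are Wed, Thu, Fri, Sat, Sun — 2 of them qualify.
Total: 126 + 2 = 128.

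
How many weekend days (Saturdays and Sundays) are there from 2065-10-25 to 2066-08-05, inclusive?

81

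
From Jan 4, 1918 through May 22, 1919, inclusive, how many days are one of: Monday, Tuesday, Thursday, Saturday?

288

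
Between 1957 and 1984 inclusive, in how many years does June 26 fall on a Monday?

4

Day of week of June 26 in each year:
1957: Wed, 1958: Thu, 1959: Fri, 1960: Sun, 1961: Mon ✓, 1962: Tue, 1963: Wed, 1964: Fri, 1965: Sat, 1966: Sun, 1967: Mon ✓, 1968: Wed, 1969: Thu, 1970: Fri, 1971: Sat, 1972: Mon ✓, 1973: Tue, 1974: Wed, 1975: Thu, 1976: Sat, 1977: Sun, 1978: Mon ✓, 1979: Tue, 1980: Thu, 1981: Fri, 1982: Sat, 1983: Sun, 1984: Tue
Mondays: 1961, 1967, 1972, 1978.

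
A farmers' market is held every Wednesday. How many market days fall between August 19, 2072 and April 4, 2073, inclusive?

August 19, 2072 is a Friday.
The range spans 229 days (inclusive of both endpoints).
229 = 7 × 32 + 5, so there are 32 full weeks plus 5 extra days.
Each full week contributes one Wednesday: 32 so far.
The 5 extra days are Fri, Sat, Sun, Mon, Tue — none qualify.
Total: 32 + 0 = 32.

32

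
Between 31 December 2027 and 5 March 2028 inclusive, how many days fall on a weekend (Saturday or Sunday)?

20

31 December 2027 is a Friday.
The range spans 66 days (inclusive of both endpoints).
66 = 7 × 9 + 3, so there are 9 full weeks plus 3 extra days.
Each full week contributes 2 weekend days (Sat, Sun): 9 × 2 = 18.
The 3 extra days are Friday, Saturday, Sunday — 2 of them qualify.
Total: 18 + 2 = 20.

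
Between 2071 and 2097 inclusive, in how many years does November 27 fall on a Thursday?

Day of week of November 27 in each year:
2071: Fri, 2072: Sun, 2073: Mon, 2074: Tue, 2075: Wed, 2076: Fri, 2077: Sat, 2078: Sun, 2079: Mon, 2080: Wed, 2081: Thu ✓, 2082: Fri, 2083: Sat, 2084: Mon, 2085: Tue, 2086: Wed, 2087: Thu ✓, 2088: Sat, 2089: Sun, 2090: Mon, 2091: Tue, 2092: Thu ✓, 2093: Fri, 2094: Sat, 2095: Sun, 2096: Tue, 2097: Wed
Thursdays: 2081, 2087, 2092.

3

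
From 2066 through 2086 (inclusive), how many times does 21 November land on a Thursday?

Day of week of November 21 in each year:
2066: Sun, 2067: Mon, 2068: Wed, 2069: Thu ✓, 2070: Fri, 2071: Sat, 2072: Mon, 2073: Tue, 2074: Wed, 2075: Thu ✓, 2076: Sat, 2077: Sun, 2078: Mon, 2079: Tue, 2080: Thu ✓, 2081: Fri, 2082: Sat, 2083: Sun, 2084: Tue, 2085: Wed, 2086: Thu ✓
Thursdays: 2069, 2075, 2080, 2086.

4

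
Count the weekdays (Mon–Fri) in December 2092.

23 weekdays

2092-12-01 is a Monday.
The range spans 31 days (inclusive of both endpoints).
31 = 7 × 4 + 3, so there are 4 full weeks plus 3 extra days.
Each full week contributes 5 weekdays (Mon–Fri): 4 × 5 = 20.
The 3 extra days are Mon, Tue, Wed — 3 of them qualify.
Total: 20 + 3 = 23.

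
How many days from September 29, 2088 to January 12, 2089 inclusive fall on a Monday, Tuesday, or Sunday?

45

September 29, 2088 is a Wednesday.
The range spans 106 days (inclusive of both endpoints).
106 = 7 × 15 + 1, so there are 15 full weeks plus 1 extra day.
Each full week contributes 3 days from the set (Mon, Tue, Sun): 15 × 3 = 45.
The 1 extra day is Wed — none qualify.
Total: 45 + 0 = 45.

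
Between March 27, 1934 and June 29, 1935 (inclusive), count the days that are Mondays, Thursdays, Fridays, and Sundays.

262

March 27, 1934 is a Tuesday.
The range spans 460 days (inclusive of both endpoints).
460 = 7 × 65 + 5, so there are 65 full weeks plus 5 extra days.
Each full week contributes 4 days from the set (Mon, Thu, Fri, Sun): 65 × 4 = 260.
The 5 extra days are Tuesday, Wednesday, Thursday, Friday, Saturday — 2 of them qualify.
Total: 260 + 2 = 262.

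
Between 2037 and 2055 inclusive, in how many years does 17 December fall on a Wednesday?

2

Day of week of December 17 in each year:
2037: Thu, 2038: Fri, 2039: Sat, 2040: Mon, 2041: Tue, 2042: Wed ✓, 2043: Thu, 2044: Sat, 2045: Sun, 2046: Mon, 2047: Tue, 2048: Thu, 2049: Fri, 2050: Sat, 2051: Sun, 2052: Tue, 2053: Wed ✓, 2054: Thu, 2055: Fri
Wednesdays: 2042, 2053.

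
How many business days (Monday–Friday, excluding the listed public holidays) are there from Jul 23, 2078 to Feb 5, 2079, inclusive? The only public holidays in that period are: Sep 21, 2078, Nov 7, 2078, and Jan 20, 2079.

137

Jul 23, 2078 is a Saturday.
That's 198 days from start to end, counting both.
198 = 7 × 28 + 2, so there are 28 full weeks plus 2 extra days.
Each full week contributes 5 weekdays (Mon–Fri): 28 × 5 = 140.
The 2 extra days are Saturday, Sunday — none qualify.
Total: 140 + 0 = 140.
Holidays: Sep 21, 2078 (Wed); Nov 7, 2078 (Mon); Jan 20, 2079 (Fri).
All 3 holidays fall on weekdays, so subtract 3.
Business days: 140 − 3 = 137.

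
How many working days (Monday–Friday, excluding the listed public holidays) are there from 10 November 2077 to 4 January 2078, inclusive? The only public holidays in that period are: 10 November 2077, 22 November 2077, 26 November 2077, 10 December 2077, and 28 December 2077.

10 November 2077 is a Wednesday.
That's 56 days from start to end, counting both.
56 = 7 × 8, so the span is exactly 8 full weeks.
Each full week contributes 5 weekdays (Mon–Fri): 8 × 5 = 40.
Holidays: 10 November 2077 (Wed); 22 November 2077 (Mon); 26 November 2077 (Fri); 10 December 2077 (Fri); 28 December 2077 (Tue).
All 5 holidays fall on weekdays, so subtract 5.
Business days: 40 − 5 = 35.

35 working days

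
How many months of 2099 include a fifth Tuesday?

4

A month has five Tuesdays exactly when Tuesday falls within its first (length − 28) days.
Jan: 31 days, starts Thu → 5 of Thu, Fri, Sat
Feb: 28 days, starts Sun → 5 of (none)
Mar: 31 days, starts Sun → 5 of Sun, Mon, Tue ✓
Apr: 30 days, starts Wed → 5 of Wed, Thu
May: 31 days, starts Fri → 5 of Fri, Sat, Sun
Jun: 30 days, starts Mon → 5 of Mon, Tue ✓
Jul: 31 days, starts Wed → 5 of Wed, Thu, Fri
Aug: 31 days, starts Sat → 5 of Sat, Sun, Mon
Sep: 30 days, starts Tue → 5 of Tue, Wed ✓
Oct: 31 days, starts Thu → 5 of Thu, Fri, Sat
Nov: 30 days, starts Sun → 5 of Sun, Mon
Dec: 31 days, starts Tue → 5 of Tue, Wed, Thu ✓
Months with five Tuesdays: Mar, Jun, Sep, Dec.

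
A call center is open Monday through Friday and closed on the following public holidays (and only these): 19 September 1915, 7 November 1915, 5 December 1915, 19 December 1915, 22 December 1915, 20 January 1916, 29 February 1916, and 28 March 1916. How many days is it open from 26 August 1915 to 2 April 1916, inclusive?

153 working days

26 August 1915 is a Thursday.
The range spans 221 days (inclusive of both endpoints).
221 = 7 × 31 + 4, so there are 31 full weeks plus 4 extra days.
Each full week contributes 5 weekdays (Mon–Fri): 31 × 5 = 155.
The 4 extra days are Thursday, Friday, Saturday, Sunday — 2 of them qualify.
Total: 155 + 2 = 157.
Holidays: 19 September 1915 (Sun); 7 November 1915 (Sun); 5 December 1915 (Sun); 19 December 1915 (Sun); 22 December 1915 (Wed); 20 January 1916 (Thu); 29 February 1916 (Tue); 28 March 1916 (Tue).
4 of the 8 holidays fall on weekdays; the rest are weekends and were already excluded.
Business days: 157 − 4 = 153.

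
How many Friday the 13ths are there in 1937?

The 13th falls on a Friday when the month's 13th has weekday Fri.
Jan 13 is Wed; Feb 13 is Sat; Mar 13 is Sat; Apr 13 is Tue; May 13 is Thu; Jun 13 is Sun; Jul 13 is Tue; Aug 13 is Fri ✓; Sep 13 is Mon; Oct 13 is Wed; Nov 13 is Sat; Dec 13 is Mon.
Friday the 13ths: Aug.

1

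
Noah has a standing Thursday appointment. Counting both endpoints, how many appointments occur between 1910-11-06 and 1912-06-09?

83

1910-11-06 is a Sunday.
From 1910-11-06 to 1912-06-09 is 582 days inclusive.
582 = 7 × 83 + 1, so there are 83 full weeks plus 1 extra day.
Each full week contributes one Thursday: 83 so far.
The 1 extra day is Sunday — none qualify.
Total: 83 + 0 = 83.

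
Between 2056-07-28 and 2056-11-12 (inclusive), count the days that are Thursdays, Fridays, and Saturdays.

47

2056-07-28 is a Friday.
That's 108 days from start to end, counting both.
108 = 7 × 15 + 3, so there are 15 full weeks plus 3 extra days.
Each full week contributes 3 days from the set (Thu, Fri, Sat): 15 × 3 = 45.
The 3 extra days are Friday, Saturday, Sunday — 2 of them qualify.
Total: 45 + 2 = 47.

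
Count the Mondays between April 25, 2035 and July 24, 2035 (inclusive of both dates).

April 25, 2035 is a Wednesday.
That's 91 days from start to end, counting both.
91 = 7 × 13, so the span is exactly 13 full weeks.
Each full week contributes one Monday: 13 so far.

13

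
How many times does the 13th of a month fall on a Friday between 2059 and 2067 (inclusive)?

14

Friday-the-13ths by year:
2059: Jun
2060: Feb, Aug
2061: May
2062: Jan, Oct
2063: Apr, Jul
2064: Jun
2065: Feb, Mar, Nov
2066: Aug
2067: May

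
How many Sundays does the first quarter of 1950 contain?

13

January 1, 1950 is a Sunday.
The range spans 90 days (inclusive of both endpoints).
90 = 7 × 12 + 6, so there are 12 full weeks plus 6 extra days.
Each full week contributes one Sunday: 12 so far.
The 6 extra days are Sunday, Monday, Tuesday, Wednesday, Thursday, Friday — 1 of them qualifies.
Total: 12 + 1 = 13.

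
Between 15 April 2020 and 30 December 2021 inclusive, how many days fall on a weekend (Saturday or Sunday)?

178

15 April 2020 is a Wednesday.
That's 625 days from start to end, counting both.
625 = 7 × 89 + 2, so there are 89 full weeks plus 2 extra days.
Each full week contributes 2 weekend days (Sat, Sun): 89 × 2 = 178.
The 2 extra days are Wednesday, Thursday — none qualify.
Total: 178 + 0 = 178.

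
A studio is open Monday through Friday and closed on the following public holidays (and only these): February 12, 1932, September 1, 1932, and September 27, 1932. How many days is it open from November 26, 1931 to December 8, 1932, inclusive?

November 26, 1931 is a Thursday.
From November 26, 1931 to December 8, 1932 is 379 days inclusive.
379 = 7 × 54 + 1, so there are 54 full weeks plus 1 extra day.
Each full week contributes 5 weekdays (Mon–Fri): 54 × 5 = 270.
The 1 extra day is Thu — 1 of them qualifies.
Total: 270 + 1 = 271.
Holidays: February 12, 1932 (Fri); September 1, 1932 (Thu); September 27, 1932 (Tue).
All 3 holidays fall on weekdays, so subtract 3.
Business days: 271 − 3 = 268.

268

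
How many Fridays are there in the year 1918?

1 January 1918 is a Tuesday.
The range spans 365 days (inclusive of both endpoints).
365 = 7 × 52 + 1, so there are 52 full weeks plus 1 extra day.
Each full week contributes one Friday: 52 so far.
The 1 extra day is Tuesday — none qualify.
Total: 52 + 0 = 52.

52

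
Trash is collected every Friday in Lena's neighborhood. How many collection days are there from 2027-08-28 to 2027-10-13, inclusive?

2027-08-28 is a Saturday.
From 2027-08-28 to 2027-10-13 is 47 days inclusive.
47 = 7 × 6 + 5, so there are 6 full weeks plus 5 extra days.
Each full week contributes one Friday: 6 so far.
The 5 extra days are Saturday, Sunday, Monday, Tuesday, Wednesday — none qualify.
Total: 6 + 0 = 6.

6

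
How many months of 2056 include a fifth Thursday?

A month has five Thursdays exactly when Thursday falls within its first (length − 28) days.
Jan: 31 days, starts Sat → 5 of Sat, Sun, Mon
Feb: 29 days, starts Tue → 5 of Tue
Mar: 31 days, starts Wed → 5 of Wed, Thu, Fri ✓
Apr: 30 days, starts Sat → 5 of Sat, Sun
May: 31 days, starts Mon → 5 of Mon, Tue, Wed
Jun: 30 days, starts Thu → 5 of Thu, Fri ✓
Jul: 31 days, starts Sat → 5 of Sat, Sun, Mon
Aug: 31 days, starts Tue → 5 of Tue, Wed, Thu ✓
Sep: 30 days, starts Fri → 5 of Fri, Sat
Oct: 31 days, starts Sun → 5 of Sun, Mon, Tue
Nov: 30 days, starts Wed → 5 of Wed, Thu ✓
Dec: 31 days, starts Fri → 5 of Fri, Sat, Sun
Months with five Thursdays: Mar, Jun, Aug, Nov.

4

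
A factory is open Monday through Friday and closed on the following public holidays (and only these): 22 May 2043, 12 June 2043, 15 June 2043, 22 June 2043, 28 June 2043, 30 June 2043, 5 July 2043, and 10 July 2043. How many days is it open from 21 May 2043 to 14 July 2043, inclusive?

33

21 May 2043 is a Thursday.
The range spans 55 days (inclusive of both endpoints).
55 = 7 × 7 + 6, so there are 7 full weeks plus 6 extra days.
Each full week contributes 5 weekdays (Mon–Fri): 7 × 5 = 35.
The 6 extra days are Thursday, Friday, Saturday, Sunday, Monday, Tuesday — 4 of them qualify.
Total: 35 + 4 = 39.
Holidays: 22 May 2043 (Fri); 12 June 2043 (Fri); 15 June 2043 (Mon); 22 June 2043 (Mon); 28 June 2043 (Sun); 30 June 2043 (Tue); 5 July 2043 (Sun); 10 July 2043 (Fri).
6 of the 8 holidays fall on weekdays; the rest are weekends and were already excluded.
Business days: 39 − 6 = 33.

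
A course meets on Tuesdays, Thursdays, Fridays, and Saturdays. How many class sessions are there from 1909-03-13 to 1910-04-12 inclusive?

1909-03-13 is a Saturday.
From 1909-03-13 to 1910-04-12 is 396 days inclusive.
396 = 7 × 56 + 4, so there are 56 full weeks plus 4 extra days.
Each full week contributes 4 days from the set (Tue, Thu, Fri, Sat): 56 × 4 = 224.
The 4 extra days are Saturday, Sunday, Monday, Tuesday — 2 of them qualify.
Total: 224 + 2 = 226.

226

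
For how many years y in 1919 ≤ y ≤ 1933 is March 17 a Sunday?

Day of week of March 17 in each year:
1919: Mon, 1920: Wed, 1921: Thu, 1922: Fri, 1923: Sat, 1924: Mon, 1925: Tue, 1926: Wed, 1927: Thu, 1928: Sat, 1929: Sun ✓, 1930: Mon, 1931: Tue, 1932: Thu, 1933: Fri
Sundays: 1929.

1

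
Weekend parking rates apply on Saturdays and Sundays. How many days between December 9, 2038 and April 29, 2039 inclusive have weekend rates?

December 9, 2038 is a Thursday.
That's 142 days from start to end, counting both.
142 = 7 × 20 + 2, so there are 20 full weeks plus 2 extra days.
Each full week contributes 2 weekend days (Sat, Sun): 20 × 2 = 40.
The 2 extra days are Thu, Fri — none qualify.
Total: 40 + 0 = 40.

40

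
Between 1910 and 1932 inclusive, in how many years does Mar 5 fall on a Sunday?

3

Day of week of March 5 in each year:
1910: Sat, 1911: Sun ✓, 1912: Tue, 1913: Wed, 1914: Thu, 1915: Fri, 1916: Sun ✓, 1917: Mon, 1918: Tue, 1919: Wed, 1920: Fri, 1921: Sat, 1922: Sun ✓, 1923: Mon, 1924: Wed, 1925: Thu, 1926: Fri, 1927: Sat, 1928: Mon, 1929: Tue, 1930: Wed, 1931: Thu, 1932: Sat
Sundays: 1911, 1916, 1922.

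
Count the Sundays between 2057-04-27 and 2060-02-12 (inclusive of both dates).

146

2057-04-27 is a Friday.
From 2057-04-27 to 2060-02-12 is 1022 days inclusive.
1022 = 7 × 146, so the span is exactly 146 full weeks.
Each full week contributes one Sunday: 146 so far.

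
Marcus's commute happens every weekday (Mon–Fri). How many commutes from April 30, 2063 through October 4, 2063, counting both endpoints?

114

April 30, 2063 is a Monday.
That's 158 days from start to end, counting both.
158 = 7 × 22 + 4, so there are 22 full weeks plus 4 extra days.
Each full week contributes 5 weekdays (Mon–Fri): 22 × 5 = 110.
The 4 extra days are Mon, Tue, Wed, Thu — 4 of them qualify.
Total: 110 + 4 = 114.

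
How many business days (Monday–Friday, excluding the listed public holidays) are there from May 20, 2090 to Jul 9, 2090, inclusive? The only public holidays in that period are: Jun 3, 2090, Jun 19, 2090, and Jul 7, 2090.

May 20, 2090 is a Saturday.
From May 20, 2090 to Jul 9, 2090 is 51 days inclusive.
51 = 7 × 7 + 2, so there are 7 full weeks plus 2 extra days.
Each full week contributes 5 weekdays (Mon–Fri): 7 × 5 = 35.
The 2 extra days are Saturday, Sunday — none qualify.
Total: 35 + 0 = 35.
Holidays: Jun 3, 2090 (Sat); Jun 19, 2090 (Mon); Jul 7, 2090 (Fri).
2 of the 3 holidays fall on weekdays; the rest are weekends and were already excluded.
Business days: 35 − 2 = 33.

33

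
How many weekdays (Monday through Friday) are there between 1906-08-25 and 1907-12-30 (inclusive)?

1906-08-25 is a Saturday.
The range spans 493 days (inclusive of both endpoints).
493 = 7 × 70 + 3, so there are 70 full weeks plus 3 extra days.
Each full week contributes 5 weekdays (Mon–Fri): 70 × 5 = 350.
The 3 extra days are Sat, Sun, Mon — 1 of them qualifies.
Total: 350 + 1 = 351.

351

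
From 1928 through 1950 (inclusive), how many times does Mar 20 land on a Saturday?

3

Day of week of March 20 in each year:
1928: Tue, 1929: Wed, 1930: Thu, 1931: Fri, 1932: Sun, 1933: Mon, 1934: Tue, 1935: Wed, 1936: Fri, 1937: Sat ✓, 1938: Sun, 1939: Mon, 1940: Wed, 1941: Thu, 1942: Fri, 1943: Sat ✓, 1944: Mon, 1945: Tue, 1946: Wed, 1947: Thu, 1948: Sat ✓, 1949: Sun, 1950: Mon
Saturdays: 1937, 1943, 1948.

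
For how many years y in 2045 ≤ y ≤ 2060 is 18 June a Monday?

2

Day of week of June 18 in each year:
2045: Sun, 2046: Mon ✓, 2047: Tue, 2048: Thu, 2049: Fri, 2050: Sat, 2051: Sun, 2052: Tue, 2053: Wed, 2054: Thu, 2055: Fri, 2056: Sun, 2057: Mon ✓, 2058: Tue, 2059: Wed, 2060: Fri
Mondays: 2046, 2057.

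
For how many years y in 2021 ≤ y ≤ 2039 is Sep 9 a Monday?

Day of week of September 9 in each year:
2021: Thu, 2022: Fri, 2023: Sat, 2024: Mon ✓, 2025: Tue, 2026: Wed, 2027: Thu, 2028: Sat, 2029: Sun, 2030: Mon ✓, 2031: Tue, 2032: Thu, 2033: Fri, 2034: Sat, 2035: Sun, 2036: Tue, 2037: Wed, 2038: Thu, 2039: Fri
Mondays: 2024, 2030.

2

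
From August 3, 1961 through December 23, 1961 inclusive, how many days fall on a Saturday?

21 Saturdays

August 3, 1961 is a Thursday.
The range spans 143 days (inclusive of both endpoints).
143 = 7 × 20 + 3, so there are 20 full weeks plus 3 extra days.
Each full week contributes one Saturday: 20 so far.
The 3 extra days are Thu, Fri, Sat — 1 of them qualifies.
Total: 20 + 1 = 21.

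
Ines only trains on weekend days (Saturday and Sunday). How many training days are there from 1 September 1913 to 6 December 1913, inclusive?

27

1 September 1913 is a Monday.
That's 97 days from start to end, counting both.
97 = 7 × 13 + 6, so there are 13 full weeks plus 6 extra days.
Each full week contributes 2 weekend days (Sat, Sun): 13 × 2 = 26.
The 6 extra days are Mon, Tue, Wed, Thu, Fri, Sat — 1 of them qualifies.
Total: 26 + 1 = 27.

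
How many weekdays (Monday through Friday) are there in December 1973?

21 weekdays

1973-12-01 is a Saturday.
From 1973-12-01 to 1973-12-31 is 31 days inclusive.
31 = 7 × 4 + 3, so there are 4 full weeks plus 3 extra days.
Each full week contributes 5 weekdays (Mon–Fri): 4 × 5 = 20.
The 3 extra days are Sat, Sun, Mon — 1 of them qualifies.
Total: 20 + 1 = 21.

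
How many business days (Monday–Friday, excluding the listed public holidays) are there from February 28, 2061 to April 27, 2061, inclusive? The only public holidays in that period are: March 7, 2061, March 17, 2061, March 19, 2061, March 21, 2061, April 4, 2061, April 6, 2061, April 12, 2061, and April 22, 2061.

36 business days

February 28, 2061 is a Monday.
That's 59 days from start to end, counting both.
59 = 7 × 8 + 3, so there are 8 full weeks plus 3 extra days.
Each full week contributes 5 weekdays (Mon–Fri): 8 × 5 = 40.
The 3 extra days are Monday, Tuesday, Wednesday — 3 of them qualify.
Total: 40 + 3 = 43.
Holidays: March 7, 2061 (Mon); March 17, 2061 (Thu); March 19, 2061 (Sat); March 21, 2061 (Mon); April 4, 2061 (Mon); April 6, 2061 (Wed); April 12, 2061 (Tue); April 22, 2061 (Fri).
7 of the 8 holidays fall on weekdays; the rest are weekends and were already excluded.
Business days: 43 − 7 = 36.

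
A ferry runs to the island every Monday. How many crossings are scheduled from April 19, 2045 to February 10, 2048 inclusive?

April 19, 2045 is a Wednesday.
The range spans 1028 days (inclusive of both endpoints).
1028 = 7 × 146 + 6, so there are 146 full weeks plus 6 extra days.
Each full week contributes one Monday: 146 so far.
The 6 extra days are Wed, Thu, Fri, Sat, Sun, Mon — 1 of them qualifies.
Total: 146 + 1 = 147.

147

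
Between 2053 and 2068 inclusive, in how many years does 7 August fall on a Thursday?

3

Day of week of August 7 in each year:
2053: Thu ✓, 2054: Fri, 2055: Sat, 2056: Mon, 2057: Tue, 2058: Wed, 2059: Thu ✓, 2060: Sat, 2061: Sun, 2062: Mon, 2063: Tue, 2064: Thu ✓, 2065: Fri, 2066: Sat, 2067: Sun, 2068: Tue
Thursdays: 2053, 2059, 2064.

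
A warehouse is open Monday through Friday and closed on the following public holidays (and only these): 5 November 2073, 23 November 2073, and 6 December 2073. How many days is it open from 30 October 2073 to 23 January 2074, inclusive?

30 October 2073 is a Monday.
The range spans 86 days (inclusive of both endpoints).
86 = 7 × 12 + 2, so there are 12 full weeks plus 2 extra days.
Each full week contributes 5 weekdays (Mon–Fri): 12 × 5 = 60.
The 2 extra days are Mon, Tue — 2 of them qualify.
Total: 60 + 2 = 62.
Holidays: 5 November 2073 (Sun); 23 November 2073 (Thu); 6 December 2073 (Wed).
2 of the 3 holidays fall on weekdays; the rest are weekends and were already excluded.
Business days: 62 − 2 = 60.

60 business days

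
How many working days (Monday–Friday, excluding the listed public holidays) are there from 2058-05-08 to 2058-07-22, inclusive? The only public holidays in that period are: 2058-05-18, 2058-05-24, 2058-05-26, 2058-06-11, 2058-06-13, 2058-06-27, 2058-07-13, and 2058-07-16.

49

2058-05-08 is a Wednesday.
The range spans 76 days (inclusive of both endpoints).
76 = 7 × 10 + 6, so there are 10 full weeks plus 6 extra days.
Each full week contributes 5 weekdays (Mon–Fri): 10 × 5 = 50.
The 6 extra days are Wednesday, Thursday, Friday, Saturday, Sunday, Monday — 4 of them qualify.
Total: 50 + 4 = 54.
Holidays: 2058-05-18 (Sat); 2058-05-24 (Fri); 2058-05-26 (Sun); 2058-06-11 (Tue); 2058-06-13 (Thu); 2058-06-27 (Thu); 2058-07-13 (Sat); 2058-07-16 (Tue).
5 of the 8 holidays fall on weekdays; the rest are weekends and were already excluded.
Business days: 54 − 5 = 49.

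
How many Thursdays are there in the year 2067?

52

2067-01-01 is a Saturday.
That's 365 days from start to end, counting both.
365 = 7 × 52 + 1, so there are 52 full weeks plus 1 extra day.
Each full week contributes one Thursday: 52 so far.
The 1 extra day is Saturday — none qualify.
Total: 52 + 0 = 52.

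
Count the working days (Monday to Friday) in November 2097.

2097-11-01 is a Friday.
That's 30 days from start to end, counting both.
30 = 7 × 4 + 2, so there are 4 full weeks plus 2 extra days.
Each full week contributes 5 weekdays (Mon–Fri): 4 × 5 = 20.
The 2 extra days are Friday, Saturday — 1 of them qualifies.
Total: 20 + 1 = 21.

21 weekdays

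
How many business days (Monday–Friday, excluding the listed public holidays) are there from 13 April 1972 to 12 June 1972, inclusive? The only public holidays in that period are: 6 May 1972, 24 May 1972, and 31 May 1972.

13 April 1972 is a Thursday.
The range spans 61 days (inclusive of both endpoints).
61 = 7 × 8 + 5, so there are 8 full weeks plus 5 extra days.
Each full week contributes 5 weekdays (Mon–Fri): 8 × 5 = 40.
The 5 extra days are Thu, Fri, Sat, Sun, Mon — 3 of them qualify.
Total: 40 + 3 = 43.
Holidays: 6 May 1972 (Sat); 24 May 1972 (Wed); 31 May 1972 (Wed).
2 of the 3 holidays fall on weekdays; the rest are weekends and were already excluded.
Business days: 43 − 2 = 41.

41 business days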